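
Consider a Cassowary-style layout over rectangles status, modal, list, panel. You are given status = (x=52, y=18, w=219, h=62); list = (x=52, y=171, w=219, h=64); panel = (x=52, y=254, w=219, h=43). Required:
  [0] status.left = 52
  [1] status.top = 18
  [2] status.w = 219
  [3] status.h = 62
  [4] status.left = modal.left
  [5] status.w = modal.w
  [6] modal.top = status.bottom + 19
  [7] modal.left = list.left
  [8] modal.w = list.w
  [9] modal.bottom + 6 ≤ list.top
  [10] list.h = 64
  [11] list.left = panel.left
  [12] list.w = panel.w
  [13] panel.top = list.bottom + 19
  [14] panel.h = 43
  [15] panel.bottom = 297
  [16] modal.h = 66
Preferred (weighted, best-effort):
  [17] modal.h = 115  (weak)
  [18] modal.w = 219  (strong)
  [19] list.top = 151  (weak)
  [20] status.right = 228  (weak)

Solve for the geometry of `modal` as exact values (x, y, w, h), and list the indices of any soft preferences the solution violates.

1. modal.x = 52  [status.left = modal.left]
2. modal.w = 219  [status.w = modal.w]
3. modal.y = 99  [modal.top = status.bottom + 19]
4. modal.h = 66  [modal.h = 66]

modal = (x=52, y=99, w=219, h=66)
violated soft preferences: 17, 19, 20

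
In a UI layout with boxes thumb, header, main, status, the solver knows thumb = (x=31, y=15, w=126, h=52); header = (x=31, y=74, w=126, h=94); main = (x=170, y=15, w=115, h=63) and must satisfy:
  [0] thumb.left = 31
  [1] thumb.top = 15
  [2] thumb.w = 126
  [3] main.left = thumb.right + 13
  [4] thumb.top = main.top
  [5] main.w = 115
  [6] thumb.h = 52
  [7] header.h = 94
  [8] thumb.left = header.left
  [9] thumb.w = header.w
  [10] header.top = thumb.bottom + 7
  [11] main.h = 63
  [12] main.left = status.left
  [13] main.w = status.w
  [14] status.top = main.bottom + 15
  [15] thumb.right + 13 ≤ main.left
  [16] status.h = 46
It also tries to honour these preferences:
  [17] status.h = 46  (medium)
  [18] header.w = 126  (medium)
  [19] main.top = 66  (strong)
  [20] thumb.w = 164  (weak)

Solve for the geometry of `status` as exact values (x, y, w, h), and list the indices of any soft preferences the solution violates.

status = (x=170, y=93, w=115, h=46)
violated soft preferences: 19, 20

1. status.x = 170  [main.left = status.left]
2. status.w = 115  [main.w = status.w]
3. status.y = 93  [status.top = main.bottom + 15]
4. status.h = 46  [status.h = 46]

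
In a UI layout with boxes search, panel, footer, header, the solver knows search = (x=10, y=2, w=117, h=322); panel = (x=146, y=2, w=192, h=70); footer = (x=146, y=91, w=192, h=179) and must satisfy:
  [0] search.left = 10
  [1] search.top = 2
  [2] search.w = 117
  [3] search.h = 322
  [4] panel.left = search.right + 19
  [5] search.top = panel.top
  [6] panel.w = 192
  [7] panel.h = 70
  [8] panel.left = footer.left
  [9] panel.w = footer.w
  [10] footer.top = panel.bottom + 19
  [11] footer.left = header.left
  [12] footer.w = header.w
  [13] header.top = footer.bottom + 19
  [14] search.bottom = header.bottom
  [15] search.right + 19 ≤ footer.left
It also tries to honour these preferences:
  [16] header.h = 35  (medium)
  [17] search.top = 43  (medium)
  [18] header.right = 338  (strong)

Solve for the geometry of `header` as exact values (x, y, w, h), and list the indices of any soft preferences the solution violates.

header = (x=146, y=289, w=192, h=35)
violated soft preferences: 17

1. header.x = 146  [footer.left = header.left]
2. header.w = 192  [footer.w = header.w]
3. header.y = 289  [header.top = footer.bottom + 19]
4. header.h = 35  [search.bottom = header.bottom]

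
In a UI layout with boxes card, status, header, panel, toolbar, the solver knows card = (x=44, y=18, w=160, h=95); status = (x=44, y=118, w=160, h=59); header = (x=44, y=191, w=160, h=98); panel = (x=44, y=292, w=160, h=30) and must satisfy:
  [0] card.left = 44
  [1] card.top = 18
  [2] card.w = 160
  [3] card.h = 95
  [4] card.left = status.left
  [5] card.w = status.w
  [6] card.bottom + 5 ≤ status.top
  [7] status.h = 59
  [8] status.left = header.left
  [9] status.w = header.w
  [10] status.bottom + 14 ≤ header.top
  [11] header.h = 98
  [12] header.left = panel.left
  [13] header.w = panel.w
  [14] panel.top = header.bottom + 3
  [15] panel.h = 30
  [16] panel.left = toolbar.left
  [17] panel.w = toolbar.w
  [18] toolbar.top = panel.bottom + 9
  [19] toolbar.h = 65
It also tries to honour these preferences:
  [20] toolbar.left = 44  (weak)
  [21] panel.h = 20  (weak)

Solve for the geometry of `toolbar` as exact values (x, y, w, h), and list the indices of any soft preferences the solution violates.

toolbar = (x=44, y=331, w=160, h=65)
violated soft preferences: 21

1. toolbar.x = 44  [panel.left = toolbar.left]
2. toolbar.w = 160  [panel.w = toolbar.w]
3. toolbar.y = 331  [toolbar.top = panel.bottom + 9]
4. toolbar.h = 65  [toolbar.h = 65]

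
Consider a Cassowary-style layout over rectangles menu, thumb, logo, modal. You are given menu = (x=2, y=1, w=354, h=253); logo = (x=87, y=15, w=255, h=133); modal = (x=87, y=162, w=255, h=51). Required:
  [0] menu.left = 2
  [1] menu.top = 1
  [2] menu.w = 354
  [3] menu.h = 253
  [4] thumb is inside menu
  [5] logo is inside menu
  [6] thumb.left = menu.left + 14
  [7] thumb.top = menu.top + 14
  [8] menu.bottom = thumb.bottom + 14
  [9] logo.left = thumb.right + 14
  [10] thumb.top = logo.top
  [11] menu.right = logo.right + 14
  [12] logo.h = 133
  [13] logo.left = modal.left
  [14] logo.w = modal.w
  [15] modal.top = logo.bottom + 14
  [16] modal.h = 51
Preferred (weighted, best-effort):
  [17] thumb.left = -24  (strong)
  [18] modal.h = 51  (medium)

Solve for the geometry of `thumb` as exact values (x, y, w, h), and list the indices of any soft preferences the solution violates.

1. thumb.x = 16  [thumb.left = menu.left + 14]
2. thumb.y = 15  [thumb.top = menu.top + 14]
3. thumb.h = 225  [menu.bottom = thumb.bottom + 14]
4. thumb.w = 57  [logo.left = thumb.right + 14]

thumb = (x=16, y=15, w=57, h=225)
violated soft preferences: 17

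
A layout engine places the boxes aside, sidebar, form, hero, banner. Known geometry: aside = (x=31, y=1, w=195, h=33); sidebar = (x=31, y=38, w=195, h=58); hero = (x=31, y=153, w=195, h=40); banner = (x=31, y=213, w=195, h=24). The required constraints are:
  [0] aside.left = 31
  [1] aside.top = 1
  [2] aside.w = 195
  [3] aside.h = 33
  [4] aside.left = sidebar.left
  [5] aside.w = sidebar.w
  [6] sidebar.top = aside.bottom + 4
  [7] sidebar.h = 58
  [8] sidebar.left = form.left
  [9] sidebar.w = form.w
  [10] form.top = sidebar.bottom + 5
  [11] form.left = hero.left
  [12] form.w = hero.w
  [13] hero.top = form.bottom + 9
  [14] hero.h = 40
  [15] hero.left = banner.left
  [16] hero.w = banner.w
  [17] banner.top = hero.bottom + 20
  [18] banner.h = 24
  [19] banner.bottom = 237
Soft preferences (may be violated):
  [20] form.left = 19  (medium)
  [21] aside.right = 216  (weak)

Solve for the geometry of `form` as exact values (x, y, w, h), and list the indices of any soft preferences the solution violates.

1. form.x = 31  [sidebar.left = form.left]
2. form.w = 195  [sidebar.w = form.w]
3. form.y = 101  [form.top = sidebar.bottom + 5]
4. form.h = 43  [hero.top = form.bottom + 9]

form = (x=31, y=101, w=195, h=43)
violated soft preferences: 20, 21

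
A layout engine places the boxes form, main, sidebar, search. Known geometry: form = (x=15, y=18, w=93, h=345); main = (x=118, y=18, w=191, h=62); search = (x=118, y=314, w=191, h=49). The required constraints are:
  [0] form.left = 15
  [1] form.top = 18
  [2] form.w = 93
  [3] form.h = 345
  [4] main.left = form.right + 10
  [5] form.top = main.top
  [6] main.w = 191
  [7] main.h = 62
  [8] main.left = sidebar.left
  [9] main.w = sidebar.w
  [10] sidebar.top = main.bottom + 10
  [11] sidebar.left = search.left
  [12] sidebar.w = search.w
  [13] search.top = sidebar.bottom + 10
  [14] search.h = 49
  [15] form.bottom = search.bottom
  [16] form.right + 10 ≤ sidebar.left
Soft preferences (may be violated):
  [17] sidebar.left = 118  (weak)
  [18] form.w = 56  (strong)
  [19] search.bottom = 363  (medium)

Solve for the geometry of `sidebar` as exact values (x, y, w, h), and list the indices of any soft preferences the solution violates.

sidebar = (x=118, y=90, w=191, h=214)
violated soft preferences: 18

1. sidebar.x = 118  [main.left = sidebar.left]
2. sidebar.w = 191  [main.w = sidebar.w]
3. sidebar.y = 90  [sidebar.top = main.bottom + 10]
4. sidebar.h = 214  [search.top = sidebar.bottom + 10]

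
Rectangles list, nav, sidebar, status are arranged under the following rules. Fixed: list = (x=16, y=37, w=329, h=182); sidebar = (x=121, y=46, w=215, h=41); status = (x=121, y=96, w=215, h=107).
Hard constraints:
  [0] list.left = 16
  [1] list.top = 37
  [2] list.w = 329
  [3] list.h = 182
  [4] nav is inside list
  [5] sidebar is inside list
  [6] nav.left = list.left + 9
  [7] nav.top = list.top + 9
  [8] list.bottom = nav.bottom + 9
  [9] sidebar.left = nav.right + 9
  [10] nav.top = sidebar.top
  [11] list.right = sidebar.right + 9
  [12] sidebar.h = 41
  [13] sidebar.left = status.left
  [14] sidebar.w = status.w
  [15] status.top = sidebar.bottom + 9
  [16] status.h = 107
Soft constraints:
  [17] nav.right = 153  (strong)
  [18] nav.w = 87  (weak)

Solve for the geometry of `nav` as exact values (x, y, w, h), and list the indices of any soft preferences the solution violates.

nav = (x=25, y=46, w=87, h=164)
violated soft preferences: 17

1. nav.x = 25  [nav.left = list.left + 9]
2. nav.y = 46  [nav.top = list.top + 9]
3. nav.h = 164  [list.bottom = nav.bottom + 9]
4. nav.w = 87  [sidebar.left = nav.right + 9]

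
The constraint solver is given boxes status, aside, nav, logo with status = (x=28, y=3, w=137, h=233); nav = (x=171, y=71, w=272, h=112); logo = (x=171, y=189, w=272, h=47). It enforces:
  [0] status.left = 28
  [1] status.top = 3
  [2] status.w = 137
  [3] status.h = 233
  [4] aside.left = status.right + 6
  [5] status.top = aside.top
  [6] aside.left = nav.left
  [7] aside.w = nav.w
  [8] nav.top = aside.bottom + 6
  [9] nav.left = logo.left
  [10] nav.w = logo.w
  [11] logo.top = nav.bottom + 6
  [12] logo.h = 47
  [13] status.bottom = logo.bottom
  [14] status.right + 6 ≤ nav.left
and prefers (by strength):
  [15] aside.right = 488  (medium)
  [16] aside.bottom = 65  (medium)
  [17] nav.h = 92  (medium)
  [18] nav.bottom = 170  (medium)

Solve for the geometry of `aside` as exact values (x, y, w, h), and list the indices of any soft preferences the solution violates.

1. aside.x = 171  [aside.left = status.right + 6]
2. aside.y = 3  [status.top = aside.top]
3. aside.w = 272  [aside.w = nav.w]
4. aside.h = 62  [nav.top = aside.bottom + 6]

aside = (x=171, y=3, w=272, h=62)
violated soft preferences: 15, 17, 18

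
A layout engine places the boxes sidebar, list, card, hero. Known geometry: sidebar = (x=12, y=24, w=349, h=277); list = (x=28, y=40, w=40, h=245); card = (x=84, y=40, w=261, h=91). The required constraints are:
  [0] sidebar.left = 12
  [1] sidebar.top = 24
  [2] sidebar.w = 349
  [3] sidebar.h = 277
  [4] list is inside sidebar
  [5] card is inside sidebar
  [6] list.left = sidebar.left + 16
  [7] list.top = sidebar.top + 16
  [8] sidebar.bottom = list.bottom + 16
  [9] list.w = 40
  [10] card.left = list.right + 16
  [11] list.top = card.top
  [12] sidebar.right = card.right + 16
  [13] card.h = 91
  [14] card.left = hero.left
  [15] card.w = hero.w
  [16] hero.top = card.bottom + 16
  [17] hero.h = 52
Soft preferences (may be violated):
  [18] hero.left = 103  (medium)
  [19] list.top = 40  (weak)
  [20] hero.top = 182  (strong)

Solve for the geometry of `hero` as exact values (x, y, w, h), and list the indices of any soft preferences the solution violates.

1. hero.x = 84  [card.left = hero.left]
2. hero.w = 261  [card.w = hero.w]
3. hero.y = 147  [hero.top = card.bottom + 16]
4. hero.h = 52  [hero.h = 52]

hero = (x=84, y=147, w=261, h=52)
violated soft preferences: 18, 20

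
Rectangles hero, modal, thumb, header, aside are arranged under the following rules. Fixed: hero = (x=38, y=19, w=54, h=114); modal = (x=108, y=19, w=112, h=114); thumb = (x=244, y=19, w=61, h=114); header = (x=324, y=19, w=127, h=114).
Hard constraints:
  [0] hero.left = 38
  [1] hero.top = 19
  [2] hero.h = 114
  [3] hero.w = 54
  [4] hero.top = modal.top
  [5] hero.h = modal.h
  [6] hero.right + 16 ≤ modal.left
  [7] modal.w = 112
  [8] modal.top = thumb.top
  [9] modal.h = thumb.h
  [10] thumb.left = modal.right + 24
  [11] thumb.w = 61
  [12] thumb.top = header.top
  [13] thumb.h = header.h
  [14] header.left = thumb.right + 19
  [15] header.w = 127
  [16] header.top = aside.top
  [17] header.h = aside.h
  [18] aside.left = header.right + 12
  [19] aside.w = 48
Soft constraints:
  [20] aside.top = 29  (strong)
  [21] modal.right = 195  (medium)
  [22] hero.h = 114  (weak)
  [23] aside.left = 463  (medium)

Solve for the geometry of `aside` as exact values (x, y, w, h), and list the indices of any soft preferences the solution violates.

aside = (x=463, y=19, w=48, h=114)
violated soft preferences: 20, 21

1. aside.y = 19  [header.top = aside.top]
2. aside.h = 114  [header.h = aside.h]
3. aside.x = 463  [aside.left = header.right + 12]
4. aside.w = 48  [aside.w = 48]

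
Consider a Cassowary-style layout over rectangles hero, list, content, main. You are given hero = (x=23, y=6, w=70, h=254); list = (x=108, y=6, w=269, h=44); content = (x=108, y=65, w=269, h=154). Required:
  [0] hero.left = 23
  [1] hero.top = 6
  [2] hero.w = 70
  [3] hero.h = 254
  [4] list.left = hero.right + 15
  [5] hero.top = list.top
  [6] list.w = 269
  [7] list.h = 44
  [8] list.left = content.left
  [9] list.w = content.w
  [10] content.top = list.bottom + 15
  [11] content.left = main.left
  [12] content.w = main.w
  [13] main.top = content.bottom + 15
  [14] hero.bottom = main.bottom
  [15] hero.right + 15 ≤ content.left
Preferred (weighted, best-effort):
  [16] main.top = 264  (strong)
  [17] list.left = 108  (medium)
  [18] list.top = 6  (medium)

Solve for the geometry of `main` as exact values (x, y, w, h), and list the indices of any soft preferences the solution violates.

main = (x=108, y=234, w=269, h=26)
violated soft preferences: 16

1. main.x = 108  [content.left = main.left]
2. main.w = 269  [content.w = main.w]
3. main.y = 234  [main.top = content.bottom + 15]
4. main.h = 26  [hero.bottom = main.bottom]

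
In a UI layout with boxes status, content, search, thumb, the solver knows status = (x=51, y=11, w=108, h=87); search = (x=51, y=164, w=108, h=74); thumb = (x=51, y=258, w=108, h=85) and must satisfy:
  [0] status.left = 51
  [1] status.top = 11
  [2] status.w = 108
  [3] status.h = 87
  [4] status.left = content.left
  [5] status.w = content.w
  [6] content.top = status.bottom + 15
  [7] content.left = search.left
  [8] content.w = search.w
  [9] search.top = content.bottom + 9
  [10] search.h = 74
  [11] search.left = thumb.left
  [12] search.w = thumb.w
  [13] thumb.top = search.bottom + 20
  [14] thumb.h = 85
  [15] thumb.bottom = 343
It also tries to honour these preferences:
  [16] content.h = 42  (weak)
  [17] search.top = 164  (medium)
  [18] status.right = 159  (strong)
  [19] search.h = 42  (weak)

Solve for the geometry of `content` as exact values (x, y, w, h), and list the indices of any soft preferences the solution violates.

content = (x=51, y=113, w=108, h=42)
violated soft preferences: 19

1. content.x = 51  [status.left = content.left]
2. content.w = 108  [status.w = content.w]
3. content.y = 113  [content.top = status.bottom + 15]
4. content.h = 42  [search.top = content.bottom + 9]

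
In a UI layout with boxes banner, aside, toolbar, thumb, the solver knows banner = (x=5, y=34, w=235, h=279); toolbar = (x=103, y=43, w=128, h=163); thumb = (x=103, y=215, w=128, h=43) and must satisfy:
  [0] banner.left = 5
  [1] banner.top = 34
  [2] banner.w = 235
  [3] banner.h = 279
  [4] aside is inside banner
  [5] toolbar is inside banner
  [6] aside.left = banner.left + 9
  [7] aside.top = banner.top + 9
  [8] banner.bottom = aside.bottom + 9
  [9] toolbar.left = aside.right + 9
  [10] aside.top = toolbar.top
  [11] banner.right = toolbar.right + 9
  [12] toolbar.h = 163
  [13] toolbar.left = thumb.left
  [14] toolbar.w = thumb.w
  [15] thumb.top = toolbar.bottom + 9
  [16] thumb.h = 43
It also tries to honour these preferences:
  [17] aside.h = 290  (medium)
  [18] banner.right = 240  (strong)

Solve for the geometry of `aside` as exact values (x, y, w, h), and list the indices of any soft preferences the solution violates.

1. aside.x = 14  [aside.left = banner.left + 9]
2. aside.y = 43  [aside.top = banner.top + 9]
3. aside.h = 261  [banner.bottom = aside.bottom + 9]
4. aside.w = 80  [toolbar.left = aside.right + 9]

aside = (x=14, y=43, w=80, h=261)
violated soft preferences: 17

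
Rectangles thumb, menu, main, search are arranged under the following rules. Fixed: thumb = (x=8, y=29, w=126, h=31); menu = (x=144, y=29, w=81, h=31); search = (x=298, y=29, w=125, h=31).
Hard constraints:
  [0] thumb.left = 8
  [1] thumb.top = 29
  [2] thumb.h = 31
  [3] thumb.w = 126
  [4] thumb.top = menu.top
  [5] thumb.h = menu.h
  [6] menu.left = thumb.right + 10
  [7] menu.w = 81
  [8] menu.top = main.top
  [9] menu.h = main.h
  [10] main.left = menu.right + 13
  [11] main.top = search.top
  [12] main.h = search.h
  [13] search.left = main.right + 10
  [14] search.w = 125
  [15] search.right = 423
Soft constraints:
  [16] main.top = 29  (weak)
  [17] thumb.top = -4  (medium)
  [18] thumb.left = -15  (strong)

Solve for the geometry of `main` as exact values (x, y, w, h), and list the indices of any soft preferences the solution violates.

main = (x=238, y=29, w=50, h=31)
violated soft preferences: 17, 18

1. main.y = 29  [menu.top = main.top]
2. main.h = 31  [menu.h = main.h]
3. main.x = 238  [main.left = menu.right + 13]
4. main.w = 50  [search.left = main.right + 10]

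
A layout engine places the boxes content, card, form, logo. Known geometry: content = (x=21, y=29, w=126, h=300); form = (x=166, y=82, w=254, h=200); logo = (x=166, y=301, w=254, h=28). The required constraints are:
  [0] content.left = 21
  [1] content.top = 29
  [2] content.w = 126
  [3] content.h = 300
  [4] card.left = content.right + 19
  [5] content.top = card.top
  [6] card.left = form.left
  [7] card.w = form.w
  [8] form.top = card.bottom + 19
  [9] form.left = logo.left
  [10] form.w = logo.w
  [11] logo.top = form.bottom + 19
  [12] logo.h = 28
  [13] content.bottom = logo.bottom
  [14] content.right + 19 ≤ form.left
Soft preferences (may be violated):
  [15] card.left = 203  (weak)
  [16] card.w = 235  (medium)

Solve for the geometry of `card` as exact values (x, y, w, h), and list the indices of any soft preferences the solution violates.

card = (x=166, y=29, w=254, h=34)
violated soft preferences: 15, 16

1. card.x = 166  [card.left = content.right + 19]
2. card.y = 29  [content.top = card.top]
3. card.w = 254  [card.w = form.w]
4. card.h = 34  [form.top = card.bottom + 19]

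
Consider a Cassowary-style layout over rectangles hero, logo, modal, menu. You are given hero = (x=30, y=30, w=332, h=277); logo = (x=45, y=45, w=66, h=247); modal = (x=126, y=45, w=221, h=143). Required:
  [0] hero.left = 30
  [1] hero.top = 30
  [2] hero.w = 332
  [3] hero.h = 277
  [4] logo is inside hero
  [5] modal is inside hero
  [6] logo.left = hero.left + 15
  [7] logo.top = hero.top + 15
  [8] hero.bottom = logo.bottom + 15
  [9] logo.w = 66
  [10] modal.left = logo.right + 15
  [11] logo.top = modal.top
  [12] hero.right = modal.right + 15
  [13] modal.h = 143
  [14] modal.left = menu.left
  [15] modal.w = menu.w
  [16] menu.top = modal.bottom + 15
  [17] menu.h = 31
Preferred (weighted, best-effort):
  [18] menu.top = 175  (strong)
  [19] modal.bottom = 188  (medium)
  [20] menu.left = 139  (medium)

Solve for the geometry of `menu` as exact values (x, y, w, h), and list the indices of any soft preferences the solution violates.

menu = (x=126, y=203, w=221, h=31)
violated soft preferences: 18, 20

1. menu.x = 126  [modal.left = menu.left]
2. menu.w = 221  [modal.w = menu.w]
3. menu.y = 203  [menu.top = modal.bottom + 15]
4. menu.h = 31  [menu.h = 31]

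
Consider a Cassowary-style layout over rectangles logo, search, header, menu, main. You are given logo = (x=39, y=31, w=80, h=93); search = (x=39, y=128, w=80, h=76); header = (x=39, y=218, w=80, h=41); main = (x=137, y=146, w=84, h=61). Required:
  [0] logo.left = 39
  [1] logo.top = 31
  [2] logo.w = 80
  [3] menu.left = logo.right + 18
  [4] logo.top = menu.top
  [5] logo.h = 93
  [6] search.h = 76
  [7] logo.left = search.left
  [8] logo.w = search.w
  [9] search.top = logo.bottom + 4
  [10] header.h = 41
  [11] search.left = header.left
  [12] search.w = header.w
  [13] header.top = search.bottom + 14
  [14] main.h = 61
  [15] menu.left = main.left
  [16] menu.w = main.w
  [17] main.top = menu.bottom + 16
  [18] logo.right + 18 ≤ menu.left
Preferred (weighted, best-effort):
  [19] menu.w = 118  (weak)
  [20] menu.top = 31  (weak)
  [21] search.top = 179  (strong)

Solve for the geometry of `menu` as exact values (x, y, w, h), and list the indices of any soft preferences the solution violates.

menu = (x=137, y=31, w=84, h=99)
violated soft preferences: 19, 21

1. menu.x = 137  [menu.left = logo.right + 18]
2. menu.y = 31  [logo.top = menu.top]
3. menu.w = 84  [menu.w = main.w]
4. menu.h = 99  [main.top = menu.bottom + 16]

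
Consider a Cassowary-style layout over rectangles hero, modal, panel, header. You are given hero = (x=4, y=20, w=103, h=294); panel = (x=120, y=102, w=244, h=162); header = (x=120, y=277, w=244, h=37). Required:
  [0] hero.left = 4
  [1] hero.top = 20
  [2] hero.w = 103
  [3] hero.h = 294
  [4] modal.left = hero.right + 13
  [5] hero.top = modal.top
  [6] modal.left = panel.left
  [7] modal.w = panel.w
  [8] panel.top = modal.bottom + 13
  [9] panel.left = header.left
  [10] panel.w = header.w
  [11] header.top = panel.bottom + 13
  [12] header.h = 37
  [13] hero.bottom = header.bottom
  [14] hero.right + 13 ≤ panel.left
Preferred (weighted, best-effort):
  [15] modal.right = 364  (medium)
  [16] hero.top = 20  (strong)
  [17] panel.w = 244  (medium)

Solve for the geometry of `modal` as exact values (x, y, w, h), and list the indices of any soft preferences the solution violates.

modal = (x=120, y=20, w=244, h=69)
violated soft preferences: none

1. modal.x = 120  [modal.left = hero.right + 13]
2. modal.y = 20  [hero.top = modal.top]
3. modal.w = 244  [modal.w = panel.w]
4. modal.h = 69  [panel.top = modal.bottom + 13]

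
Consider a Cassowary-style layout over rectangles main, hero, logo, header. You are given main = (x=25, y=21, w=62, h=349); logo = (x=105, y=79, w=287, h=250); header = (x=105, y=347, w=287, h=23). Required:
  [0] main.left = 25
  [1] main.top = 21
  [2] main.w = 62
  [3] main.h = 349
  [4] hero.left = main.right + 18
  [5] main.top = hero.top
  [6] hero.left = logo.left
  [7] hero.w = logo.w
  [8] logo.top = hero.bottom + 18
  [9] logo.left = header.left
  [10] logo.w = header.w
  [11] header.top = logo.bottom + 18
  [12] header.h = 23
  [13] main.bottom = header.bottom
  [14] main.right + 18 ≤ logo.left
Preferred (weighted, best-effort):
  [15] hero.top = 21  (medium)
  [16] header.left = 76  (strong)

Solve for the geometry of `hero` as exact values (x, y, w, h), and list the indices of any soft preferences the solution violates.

1. hero.x = 105  [hero.left = main.right + 18]
2. hero.y = 21  [main.top = hero.top]
3. hero.w = 287  [hero.w = logo.w]
4. hero.h = 40  [logo.top = hero.bottom + 18]

hero = (x=105, y=21, w=287, h=40)
violated soft preferences: 16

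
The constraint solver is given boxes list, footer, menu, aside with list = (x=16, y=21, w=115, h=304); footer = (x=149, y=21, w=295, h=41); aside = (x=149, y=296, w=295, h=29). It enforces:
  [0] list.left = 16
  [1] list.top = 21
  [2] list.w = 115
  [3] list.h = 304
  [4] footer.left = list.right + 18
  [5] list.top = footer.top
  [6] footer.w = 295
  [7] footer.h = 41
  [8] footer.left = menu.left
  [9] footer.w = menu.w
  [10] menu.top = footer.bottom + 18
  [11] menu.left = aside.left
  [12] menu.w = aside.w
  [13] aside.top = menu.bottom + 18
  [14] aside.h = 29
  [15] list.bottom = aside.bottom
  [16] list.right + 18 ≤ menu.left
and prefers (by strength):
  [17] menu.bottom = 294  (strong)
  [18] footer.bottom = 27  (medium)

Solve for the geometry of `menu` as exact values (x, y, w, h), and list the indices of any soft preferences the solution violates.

1. menu.x = 149  [footer.left = menu.left]
2. menu.w = 295  [footer.w = menu.w]
3. menu.y = 80  [menu.top = footer.bottom + 18]
4. menu.h = 198  [aside.top = menu.bottom + 18]

menu = (x=149, y=80, w=295, h=198)
violated soft preferences: 17, 18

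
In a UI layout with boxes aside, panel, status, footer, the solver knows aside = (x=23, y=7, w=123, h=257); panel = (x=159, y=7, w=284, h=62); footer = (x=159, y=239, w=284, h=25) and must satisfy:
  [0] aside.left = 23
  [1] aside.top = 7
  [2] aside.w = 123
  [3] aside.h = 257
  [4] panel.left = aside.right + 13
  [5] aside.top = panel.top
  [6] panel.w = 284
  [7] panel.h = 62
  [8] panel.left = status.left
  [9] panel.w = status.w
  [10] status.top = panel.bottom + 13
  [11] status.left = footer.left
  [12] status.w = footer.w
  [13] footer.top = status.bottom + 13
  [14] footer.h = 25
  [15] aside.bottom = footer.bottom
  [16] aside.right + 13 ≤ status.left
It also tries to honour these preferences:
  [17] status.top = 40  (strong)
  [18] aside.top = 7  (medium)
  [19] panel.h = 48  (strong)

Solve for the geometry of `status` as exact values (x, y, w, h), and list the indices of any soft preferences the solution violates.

1. status.x = 159  [panel.left = status.left]
2. status.w = 284  [panel.w = status.w]
3. status.y = 82  [status.top = panel.bottom + 13]
4. status.h = 144  [footer.top = status.bottom + 13]

status = (x=159, y=82, w=284, h=144)
violated soft preferences: 17, 19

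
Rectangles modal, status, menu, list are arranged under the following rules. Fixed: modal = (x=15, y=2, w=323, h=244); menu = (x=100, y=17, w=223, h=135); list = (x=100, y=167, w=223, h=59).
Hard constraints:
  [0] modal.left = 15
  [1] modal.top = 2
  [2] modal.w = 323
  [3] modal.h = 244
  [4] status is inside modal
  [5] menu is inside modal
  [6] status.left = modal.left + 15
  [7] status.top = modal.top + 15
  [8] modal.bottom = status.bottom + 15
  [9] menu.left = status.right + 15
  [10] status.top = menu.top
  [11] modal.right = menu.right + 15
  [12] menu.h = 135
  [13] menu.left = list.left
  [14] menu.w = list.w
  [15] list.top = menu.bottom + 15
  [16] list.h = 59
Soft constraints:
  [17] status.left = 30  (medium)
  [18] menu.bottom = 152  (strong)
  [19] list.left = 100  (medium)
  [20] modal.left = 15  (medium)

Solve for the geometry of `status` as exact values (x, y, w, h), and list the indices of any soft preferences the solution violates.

status = (x=30, y=17, w=55, h=214)
violated soft preferences: none

1. status.x = 30  [status.left = modal.left + 15]
2. status.y = 17  [status.top = modal.top + 15]
3. status.h = 214  [modal.bottom = status.bottom + 15]
4. status.w = 55  [menu.left = status.right + 15]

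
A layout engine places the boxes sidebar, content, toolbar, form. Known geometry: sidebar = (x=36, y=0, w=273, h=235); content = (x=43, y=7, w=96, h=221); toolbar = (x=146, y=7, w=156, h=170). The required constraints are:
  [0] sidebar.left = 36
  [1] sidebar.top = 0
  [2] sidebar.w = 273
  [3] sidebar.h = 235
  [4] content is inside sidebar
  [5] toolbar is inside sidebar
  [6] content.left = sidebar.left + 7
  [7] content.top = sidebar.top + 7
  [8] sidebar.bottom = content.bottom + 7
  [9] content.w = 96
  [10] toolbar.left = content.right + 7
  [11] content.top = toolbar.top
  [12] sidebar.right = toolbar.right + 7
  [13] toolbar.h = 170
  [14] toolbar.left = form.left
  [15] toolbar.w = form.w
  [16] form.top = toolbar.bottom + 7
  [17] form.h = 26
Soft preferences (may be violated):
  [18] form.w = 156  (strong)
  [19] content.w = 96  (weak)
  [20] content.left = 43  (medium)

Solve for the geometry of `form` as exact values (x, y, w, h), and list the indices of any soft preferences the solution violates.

1. form.x = 146  [toolbar.left = form.left]
2. form.w = 156  [toolbar.w = form.w]
3. form.y = 184  [form.top = toolbar.bottom + 7]
4. form.h = 26  [form.h = 26]

form = (x=146, y=184, w=156, h=26)
violated soft preferences: none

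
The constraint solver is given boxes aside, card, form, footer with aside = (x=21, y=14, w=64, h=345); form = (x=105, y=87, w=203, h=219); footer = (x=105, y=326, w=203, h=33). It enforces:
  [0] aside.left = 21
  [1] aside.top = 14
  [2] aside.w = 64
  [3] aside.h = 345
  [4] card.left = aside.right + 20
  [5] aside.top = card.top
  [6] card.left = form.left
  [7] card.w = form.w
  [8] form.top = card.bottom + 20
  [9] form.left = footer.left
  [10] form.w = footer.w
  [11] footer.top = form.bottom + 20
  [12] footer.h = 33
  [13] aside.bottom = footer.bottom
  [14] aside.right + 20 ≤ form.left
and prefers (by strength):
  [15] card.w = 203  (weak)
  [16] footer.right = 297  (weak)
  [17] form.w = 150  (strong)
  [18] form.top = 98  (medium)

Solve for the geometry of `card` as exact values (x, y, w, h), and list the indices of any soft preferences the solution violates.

card = (x=105, y=14, w=203, h=53)
violated soft preferences: 16, 17, 18

1. card.x = 105  [card.left = aside.right + 20]
2. card.y = 14  [aside.top = card.top]
3. card.w = 203  [card.w = form.w]
4. card.h = 53  [form.top = card.bottom + 20]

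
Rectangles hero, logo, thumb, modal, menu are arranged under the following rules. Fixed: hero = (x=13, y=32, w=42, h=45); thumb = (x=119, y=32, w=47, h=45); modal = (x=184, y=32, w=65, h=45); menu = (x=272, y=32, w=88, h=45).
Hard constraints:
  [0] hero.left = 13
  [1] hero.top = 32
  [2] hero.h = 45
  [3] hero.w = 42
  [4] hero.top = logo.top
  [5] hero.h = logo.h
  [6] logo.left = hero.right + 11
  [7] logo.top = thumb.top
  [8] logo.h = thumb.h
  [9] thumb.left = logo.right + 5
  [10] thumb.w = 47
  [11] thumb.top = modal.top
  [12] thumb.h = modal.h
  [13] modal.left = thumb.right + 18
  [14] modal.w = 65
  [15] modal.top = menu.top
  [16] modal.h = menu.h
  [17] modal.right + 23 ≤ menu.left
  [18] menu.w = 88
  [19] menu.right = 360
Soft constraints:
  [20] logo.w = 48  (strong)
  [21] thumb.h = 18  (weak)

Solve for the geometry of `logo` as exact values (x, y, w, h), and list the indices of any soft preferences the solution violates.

logo = (x=66, y=32, w=48, h=45)
violated soft preferences: 21

1. logo.y = 32  [hero.top = logo.top]
2. logo.h = 45  [hero.h = logo.h]
3. logo.x = 66  [logo.left = hero.right + 11]
4. logo.w = 48  [thumb.left = logo.right + 5]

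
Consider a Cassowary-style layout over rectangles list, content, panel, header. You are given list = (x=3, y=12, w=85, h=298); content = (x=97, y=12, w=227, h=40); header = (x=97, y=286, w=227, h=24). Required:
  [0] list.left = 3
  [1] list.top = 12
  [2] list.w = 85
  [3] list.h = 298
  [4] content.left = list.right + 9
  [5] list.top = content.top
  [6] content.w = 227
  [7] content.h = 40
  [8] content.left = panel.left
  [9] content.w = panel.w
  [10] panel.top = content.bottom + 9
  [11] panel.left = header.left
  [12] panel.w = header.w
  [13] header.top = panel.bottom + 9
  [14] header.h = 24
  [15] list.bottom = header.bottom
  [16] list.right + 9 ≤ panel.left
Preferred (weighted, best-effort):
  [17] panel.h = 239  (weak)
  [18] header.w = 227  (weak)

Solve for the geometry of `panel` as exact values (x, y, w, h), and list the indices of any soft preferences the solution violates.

1. panel.x = 97  [content.left = panel.left]
2. panel.w = 227  [content.w = panel.w]
3. panel.y = 61  [panel.top = content.bottom + 9]
4. panel.h = 216  [header.top = panel.bottom + 9]

panel = (x=97, y=61, w=227, h=216)
violated soft preferences: 17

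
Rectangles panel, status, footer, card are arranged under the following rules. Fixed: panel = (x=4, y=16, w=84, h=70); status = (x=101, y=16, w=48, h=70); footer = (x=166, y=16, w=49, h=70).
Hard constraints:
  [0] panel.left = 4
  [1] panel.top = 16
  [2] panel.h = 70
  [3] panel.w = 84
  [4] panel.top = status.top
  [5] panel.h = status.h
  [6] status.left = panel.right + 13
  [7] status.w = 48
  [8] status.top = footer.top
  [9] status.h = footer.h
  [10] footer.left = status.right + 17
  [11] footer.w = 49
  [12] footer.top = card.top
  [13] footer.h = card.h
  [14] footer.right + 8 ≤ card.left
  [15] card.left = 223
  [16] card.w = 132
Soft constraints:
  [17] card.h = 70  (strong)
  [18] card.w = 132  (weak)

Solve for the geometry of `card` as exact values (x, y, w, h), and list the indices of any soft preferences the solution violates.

1. card.y = 16  [footer.top = card.top]
2. card.h = 70  [footer.h = card.h]
3. card.x = 223  [card.left = 223]
4. card.w = 132  [card.w = 132]

card = (x=223, y=16, w=132, h=70)
violated soft preferences: none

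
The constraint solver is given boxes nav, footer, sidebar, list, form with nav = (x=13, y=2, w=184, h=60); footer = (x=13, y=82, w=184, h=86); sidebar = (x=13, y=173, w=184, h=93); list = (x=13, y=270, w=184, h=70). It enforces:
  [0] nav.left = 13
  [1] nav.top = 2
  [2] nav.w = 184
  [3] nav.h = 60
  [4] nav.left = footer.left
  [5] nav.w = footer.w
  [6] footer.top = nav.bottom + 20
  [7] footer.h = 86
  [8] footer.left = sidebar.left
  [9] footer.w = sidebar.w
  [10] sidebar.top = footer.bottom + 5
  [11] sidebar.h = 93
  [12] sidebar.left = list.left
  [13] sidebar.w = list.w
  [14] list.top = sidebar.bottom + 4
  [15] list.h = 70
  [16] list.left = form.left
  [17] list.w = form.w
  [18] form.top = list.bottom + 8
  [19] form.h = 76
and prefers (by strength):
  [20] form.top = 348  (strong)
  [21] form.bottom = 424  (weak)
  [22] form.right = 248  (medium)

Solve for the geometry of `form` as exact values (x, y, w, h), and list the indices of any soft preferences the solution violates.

1. form.x = 13  [list.left = form.left]
2. form.w = 184  [list.w = form.w]
3. form.y = 348  [form.top = list.bottom + 8]
4. form.h = 76  [form.h = 76]

form = (x=13, y=348, w=184, h=76)
violated soft preferences: 22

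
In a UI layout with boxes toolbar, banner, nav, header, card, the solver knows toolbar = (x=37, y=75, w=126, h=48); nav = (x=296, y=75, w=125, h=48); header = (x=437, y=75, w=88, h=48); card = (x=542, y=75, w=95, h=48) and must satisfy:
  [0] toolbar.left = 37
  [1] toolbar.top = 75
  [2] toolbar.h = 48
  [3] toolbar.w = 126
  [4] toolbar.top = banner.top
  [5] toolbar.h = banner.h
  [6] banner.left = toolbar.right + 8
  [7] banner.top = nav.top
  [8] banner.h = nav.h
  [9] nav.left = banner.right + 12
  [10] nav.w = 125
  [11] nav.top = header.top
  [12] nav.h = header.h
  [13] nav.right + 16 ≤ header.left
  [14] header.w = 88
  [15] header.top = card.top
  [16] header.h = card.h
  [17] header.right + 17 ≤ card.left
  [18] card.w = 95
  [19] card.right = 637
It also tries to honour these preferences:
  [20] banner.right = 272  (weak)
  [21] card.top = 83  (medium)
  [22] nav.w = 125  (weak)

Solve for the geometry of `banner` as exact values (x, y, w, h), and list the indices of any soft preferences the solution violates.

banner = (x=171, y=75, w=113, h=48)
violated soft preferences: 20, 21

1. banner.y = 75  [toolbar.top = banner.top]
2. banner.h = 48  [toolbar.h = banner.h]
3. banner.x = 171  [banner.left = toolbar.right + 8]
4. banner.w = 113  [nav.left = banner.right + 12]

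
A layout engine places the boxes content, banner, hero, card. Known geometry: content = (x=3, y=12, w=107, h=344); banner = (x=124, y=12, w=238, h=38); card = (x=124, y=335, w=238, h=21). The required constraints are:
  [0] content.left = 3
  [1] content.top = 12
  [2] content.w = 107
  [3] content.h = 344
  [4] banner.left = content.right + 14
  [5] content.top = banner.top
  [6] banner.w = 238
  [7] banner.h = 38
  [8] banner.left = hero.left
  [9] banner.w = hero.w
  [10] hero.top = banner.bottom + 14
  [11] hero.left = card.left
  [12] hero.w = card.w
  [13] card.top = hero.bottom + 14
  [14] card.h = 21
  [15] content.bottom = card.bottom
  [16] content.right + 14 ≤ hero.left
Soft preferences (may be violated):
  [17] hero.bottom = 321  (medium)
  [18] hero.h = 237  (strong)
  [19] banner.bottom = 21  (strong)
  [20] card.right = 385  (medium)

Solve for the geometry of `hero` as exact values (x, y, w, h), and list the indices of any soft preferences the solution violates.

hero = (x=124, y=64, w=238, h=257)
violated soft preferences: 18, 19, 20

1. hero.x = 124  [banner.left = hero.left]
2. hero.w = 238  [banner.w = hero.w]
3. hero.y = 64  [hero.top = banner.bottom + 14]
4. hero.h = 257  [card.top = hero.bottom + 14]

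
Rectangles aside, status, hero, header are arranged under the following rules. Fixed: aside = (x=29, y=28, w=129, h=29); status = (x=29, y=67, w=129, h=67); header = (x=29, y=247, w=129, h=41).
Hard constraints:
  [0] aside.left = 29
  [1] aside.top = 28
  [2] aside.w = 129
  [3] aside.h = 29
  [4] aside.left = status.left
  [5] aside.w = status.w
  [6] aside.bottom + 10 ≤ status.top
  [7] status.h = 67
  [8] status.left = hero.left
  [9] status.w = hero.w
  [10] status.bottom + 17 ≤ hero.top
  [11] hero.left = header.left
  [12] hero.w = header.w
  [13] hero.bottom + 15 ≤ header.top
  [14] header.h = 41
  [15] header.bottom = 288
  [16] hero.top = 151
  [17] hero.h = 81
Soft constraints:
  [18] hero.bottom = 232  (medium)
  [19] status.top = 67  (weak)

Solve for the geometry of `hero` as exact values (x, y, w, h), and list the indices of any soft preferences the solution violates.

hero = (x=29, y=151, w=129, h=81)
violated soft preferences: none

1. hero.x = 29  [status.left = hero.left]
2. hero.w = 129  [status.w = hero.w]
3. hero.y = 151  [hero.top = 151]
4. hero.h = 81  [hero.h = 81]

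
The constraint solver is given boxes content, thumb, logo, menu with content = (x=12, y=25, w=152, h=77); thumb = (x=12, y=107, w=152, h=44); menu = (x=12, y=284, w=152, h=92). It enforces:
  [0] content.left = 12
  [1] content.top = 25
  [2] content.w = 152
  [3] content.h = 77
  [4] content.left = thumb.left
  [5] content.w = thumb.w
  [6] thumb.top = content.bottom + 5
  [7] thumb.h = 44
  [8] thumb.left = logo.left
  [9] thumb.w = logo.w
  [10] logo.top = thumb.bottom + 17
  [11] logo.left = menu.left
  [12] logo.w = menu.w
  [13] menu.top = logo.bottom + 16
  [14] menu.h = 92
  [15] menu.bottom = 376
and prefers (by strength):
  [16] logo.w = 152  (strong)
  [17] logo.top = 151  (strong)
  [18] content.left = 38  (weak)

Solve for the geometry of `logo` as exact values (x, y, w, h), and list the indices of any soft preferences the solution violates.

1. logo.x = 12  [thumb.left = logo.left]
2. logo.w = 152  [thumb.w = logo.w]
3. logo.y = 168  [logo.top = thumb.bottom + 17]
4. logo.h = 100  [menu.top = logo.bottom + 16]

logo = (x=12, y=168, w=152, h=100)
violated soft preferences: 17, 18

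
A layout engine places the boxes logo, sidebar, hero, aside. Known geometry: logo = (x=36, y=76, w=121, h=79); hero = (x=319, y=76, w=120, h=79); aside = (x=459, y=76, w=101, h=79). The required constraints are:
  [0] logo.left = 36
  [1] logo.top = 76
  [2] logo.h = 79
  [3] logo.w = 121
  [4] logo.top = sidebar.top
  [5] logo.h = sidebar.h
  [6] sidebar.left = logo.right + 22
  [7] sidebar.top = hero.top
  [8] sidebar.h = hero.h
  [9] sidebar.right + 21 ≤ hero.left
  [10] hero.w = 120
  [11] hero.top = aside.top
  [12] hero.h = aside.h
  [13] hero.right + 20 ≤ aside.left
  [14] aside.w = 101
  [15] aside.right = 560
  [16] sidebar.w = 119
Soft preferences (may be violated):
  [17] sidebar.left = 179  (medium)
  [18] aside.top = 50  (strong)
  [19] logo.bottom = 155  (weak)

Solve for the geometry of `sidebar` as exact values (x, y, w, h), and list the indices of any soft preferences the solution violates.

1. sidebar.y = 76  [logo.top = sidebar.top]
2. sidebar.h = 79  [logo.h = sidebar.h]
3. sidebar.x = 179  [sidebar.left = logo.right + 22]
4. sidebar.w = 119  [sidebar.w = 119]

sidebar = (x=179, y=76, w=119, h=79)
violated soft preferences: 18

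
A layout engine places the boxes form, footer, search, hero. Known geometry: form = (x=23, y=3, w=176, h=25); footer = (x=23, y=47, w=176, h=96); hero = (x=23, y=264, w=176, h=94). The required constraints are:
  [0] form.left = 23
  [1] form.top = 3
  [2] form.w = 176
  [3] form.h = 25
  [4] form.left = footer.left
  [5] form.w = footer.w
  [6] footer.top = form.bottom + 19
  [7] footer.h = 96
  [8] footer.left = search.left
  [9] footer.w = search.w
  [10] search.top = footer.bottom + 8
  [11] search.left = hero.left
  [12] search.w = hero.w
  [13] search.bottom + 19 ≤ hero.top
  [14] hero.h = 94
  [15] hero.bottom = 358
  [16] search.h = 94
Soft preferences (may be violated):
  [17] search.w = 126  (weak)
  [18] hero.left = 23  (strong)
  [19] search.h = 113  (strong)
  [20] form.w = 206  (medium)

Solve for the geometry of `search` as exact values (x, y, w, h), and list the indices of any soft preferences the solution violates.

1. search.x = 23  [footer.left = search.left]
2. search.w = 176  [footer.w = search.w]
3. search.y = 151  [search.top = footer.bottom + 8]
4. search.h = 94  [search.h = 94]

search = (x=23, y=151, w=176, h=94)
violated soft preferences: 17, 19, 20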